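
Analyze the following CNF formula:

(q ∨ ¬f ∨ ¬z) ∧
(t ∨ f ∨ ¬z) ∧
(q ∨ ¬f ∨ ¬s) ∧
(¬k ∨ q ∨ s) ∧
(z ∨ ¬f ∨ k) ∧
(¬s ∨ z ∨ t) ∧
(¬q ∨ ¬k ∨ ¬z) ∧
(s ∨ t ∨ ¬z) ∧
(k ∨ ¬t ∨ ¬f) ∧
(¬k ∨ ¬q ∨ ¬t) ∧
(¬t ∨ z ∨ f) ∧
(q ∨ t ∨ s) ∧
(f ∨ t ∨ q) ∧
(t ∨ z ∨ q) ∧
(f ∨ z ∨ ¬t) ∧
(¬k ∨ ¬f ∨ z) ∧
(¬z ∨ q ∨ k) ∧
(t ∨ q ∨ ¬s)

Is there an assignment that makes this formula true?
Yes

Yes, the formula is satisfiable.

One satisfying assignment is: q=True, t=False, z=False, f=False, k=False, s=False

Verification: With this assignment, all 18 clauses evaluate to true.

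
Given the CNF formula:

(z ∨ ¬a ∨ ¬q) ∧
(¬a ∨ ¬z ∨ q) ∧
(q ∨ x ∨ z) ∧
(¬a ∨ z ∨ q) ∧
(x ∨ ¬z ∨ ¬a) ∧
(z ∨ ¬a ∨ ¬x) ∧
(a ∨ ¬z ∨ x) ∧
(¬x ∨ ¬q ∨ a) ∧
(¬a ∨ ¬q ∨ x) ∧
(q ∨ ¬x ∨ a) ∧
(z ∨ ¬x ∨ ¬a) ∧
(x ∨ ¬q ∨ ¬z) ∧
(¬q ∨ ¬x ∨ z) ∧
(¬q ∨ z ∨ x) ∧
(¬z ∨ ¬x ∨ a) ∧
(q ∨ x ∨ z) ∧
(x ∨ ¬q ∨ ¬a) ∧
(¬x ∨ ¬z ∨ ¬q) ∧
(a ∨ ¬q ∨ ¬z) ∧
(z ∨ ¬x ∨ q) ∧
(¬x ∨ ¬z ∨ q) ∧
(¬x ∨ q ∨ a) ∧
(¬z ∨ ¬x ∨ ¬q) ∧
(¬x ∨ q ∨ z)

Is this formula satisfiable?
No

No, the formula is not satisfiable.

No assignment of truth values to the variables can make all 24 clauses true simultaneously.

The formula is UNSAT (unsatisfiable).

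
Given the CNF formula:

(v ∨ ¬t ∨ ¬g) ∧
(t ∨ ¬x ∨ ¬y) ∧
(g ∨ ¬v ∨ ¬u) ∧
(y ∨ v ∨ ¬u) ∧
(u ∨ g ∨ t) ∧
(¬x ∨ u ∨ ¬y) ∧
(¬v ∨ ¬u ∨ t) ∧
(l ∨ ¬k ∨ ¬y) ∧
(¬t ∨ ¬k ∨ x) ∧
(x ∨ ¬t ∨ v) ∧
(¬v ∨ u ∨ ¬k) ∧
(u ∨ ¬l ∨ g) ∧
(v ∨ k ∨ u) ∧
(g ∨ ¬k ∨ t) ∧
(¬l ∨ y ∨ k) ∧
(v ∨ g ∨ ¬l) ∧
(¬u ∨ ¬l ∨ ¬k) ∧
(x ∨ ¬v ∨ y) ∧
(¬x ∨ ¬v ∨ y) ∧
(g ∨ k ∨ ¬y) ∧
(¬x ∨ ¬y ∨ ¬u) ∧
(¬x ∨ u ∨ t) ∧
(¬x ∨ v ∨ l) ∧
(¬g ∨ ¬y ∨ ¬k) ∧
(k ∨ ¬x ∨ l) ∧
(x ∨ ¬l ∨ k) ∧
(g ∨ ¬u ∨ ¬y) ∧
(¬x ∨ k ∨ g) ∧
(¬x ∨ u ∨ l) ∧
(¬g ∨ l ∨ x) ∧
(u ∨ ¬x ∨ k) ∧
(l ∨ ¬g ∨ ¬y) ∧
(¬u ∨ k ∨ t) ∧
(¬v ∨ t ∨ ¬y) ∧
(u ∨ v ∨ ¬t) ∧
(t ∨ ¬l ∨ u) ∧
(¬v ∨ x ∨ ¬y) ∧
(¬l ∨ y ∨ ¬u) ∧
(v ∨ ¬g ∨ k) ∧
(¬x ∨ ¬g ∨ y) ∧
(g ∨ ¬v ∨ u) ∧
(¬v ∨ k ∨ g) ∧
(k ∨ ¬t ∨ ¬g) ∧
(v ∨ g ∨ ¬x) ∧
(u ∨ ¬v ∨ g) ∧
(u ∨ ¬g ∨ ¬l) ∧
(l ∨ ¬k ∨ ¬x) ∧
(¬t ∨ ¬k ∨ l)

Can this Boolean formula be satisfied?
No

No, the formula is not satisfiable.

No assignment of truth values to the variables can make all 48 clauses true simultaneously.

The formula is UNSAT (unsatisfiable).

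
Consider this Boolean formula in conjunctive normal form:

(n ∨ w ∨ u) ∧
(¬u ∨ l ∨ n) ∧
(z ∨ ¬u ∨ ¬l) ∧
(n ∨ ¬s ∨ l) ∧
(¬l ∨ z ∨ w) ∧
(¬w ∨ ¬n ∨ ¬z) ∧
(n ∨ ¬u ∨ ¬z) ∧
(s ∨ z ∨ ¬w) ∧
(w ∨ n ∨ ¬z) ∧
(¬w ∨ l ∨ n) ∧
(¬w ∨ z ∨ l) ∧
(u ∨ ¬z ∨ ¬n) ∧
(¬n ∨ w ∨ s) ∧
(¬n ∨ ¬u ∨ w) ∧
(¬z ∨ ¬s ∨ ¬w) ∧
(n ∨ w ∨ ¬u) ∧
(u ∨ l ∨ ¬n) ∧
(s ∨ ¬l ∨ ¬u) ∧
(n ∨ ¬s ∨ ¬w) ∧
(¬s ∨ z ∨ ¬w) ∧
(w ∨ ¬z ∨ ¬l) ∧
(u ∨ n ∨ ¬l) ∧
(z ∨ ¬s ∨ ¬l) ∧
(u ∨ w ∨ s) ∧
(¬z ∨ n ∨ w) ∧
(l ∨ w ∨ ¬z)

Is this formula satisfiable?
No

No, the formula is not satisfiable.

No assignment of truth values to the variables can make all 26 clauses true simultaneously.

The formula is UNSAT (unsatisfiable).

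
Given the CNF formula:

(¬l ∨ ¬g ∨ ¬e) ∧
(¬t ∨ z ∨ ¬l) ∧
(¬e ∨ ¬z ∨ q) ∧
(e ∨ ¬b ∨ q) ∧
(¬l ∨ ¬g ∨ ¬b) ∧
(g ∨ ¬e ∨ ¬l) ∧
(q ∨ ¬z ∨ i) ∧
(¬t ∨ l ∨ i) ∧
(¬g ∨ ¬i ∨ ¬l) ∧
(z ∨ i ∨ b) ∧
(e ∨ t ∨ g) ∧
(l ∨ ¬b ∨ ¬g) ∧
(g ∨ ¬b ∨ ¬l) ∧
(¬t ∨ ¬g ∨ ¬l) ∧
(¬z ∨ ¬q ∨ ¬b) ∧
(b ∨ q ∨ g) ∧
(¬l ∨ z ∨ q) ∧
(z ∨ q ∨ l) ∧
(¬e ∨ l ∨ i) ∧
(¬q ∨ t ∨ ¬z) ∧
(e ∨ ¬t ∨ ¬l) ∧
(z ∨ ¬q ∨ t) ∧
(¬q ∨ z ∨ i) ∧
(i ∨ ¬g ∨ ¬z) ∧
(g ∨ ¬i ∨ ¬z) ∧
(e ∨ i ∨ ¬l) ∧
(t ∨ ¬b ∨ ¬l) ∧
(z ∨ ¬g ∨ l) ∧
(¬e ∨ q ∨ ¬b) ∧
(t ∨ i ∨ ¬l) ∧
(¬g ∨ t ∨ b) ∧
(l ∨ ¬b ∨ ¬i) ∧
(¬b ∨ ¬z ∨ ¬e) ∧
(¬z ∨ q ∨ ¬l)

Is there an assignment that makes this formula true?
Yes

Yes, the formula is satisfiable.

One satisfying assignment is: z=True, i=True, e=False, b=False, t=True, q=False, l=False, g=True

Verification: With this assignment, all 34 clauses evaluate to true.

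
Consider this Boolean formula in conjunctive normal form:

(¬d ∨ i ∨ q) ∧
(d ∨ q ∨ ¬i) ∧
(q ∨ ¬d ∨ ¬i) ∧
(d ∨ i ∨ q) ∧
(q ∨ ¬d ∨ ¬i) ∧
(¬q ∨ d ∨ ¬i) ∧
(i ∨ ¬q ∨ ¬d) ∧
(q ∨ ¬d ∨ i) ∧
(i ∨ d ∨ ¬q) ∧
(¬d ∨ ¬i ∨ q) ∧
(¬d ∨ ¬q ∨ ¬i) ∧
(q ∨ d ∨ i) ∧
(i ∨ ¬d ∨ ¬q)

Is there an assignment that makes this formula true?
No

No, the formula is not satisfiable.

No assignment of truth values to the variables can make all 13 clauses true simultaneously.

The formula is UNSAT (unsatisfiable).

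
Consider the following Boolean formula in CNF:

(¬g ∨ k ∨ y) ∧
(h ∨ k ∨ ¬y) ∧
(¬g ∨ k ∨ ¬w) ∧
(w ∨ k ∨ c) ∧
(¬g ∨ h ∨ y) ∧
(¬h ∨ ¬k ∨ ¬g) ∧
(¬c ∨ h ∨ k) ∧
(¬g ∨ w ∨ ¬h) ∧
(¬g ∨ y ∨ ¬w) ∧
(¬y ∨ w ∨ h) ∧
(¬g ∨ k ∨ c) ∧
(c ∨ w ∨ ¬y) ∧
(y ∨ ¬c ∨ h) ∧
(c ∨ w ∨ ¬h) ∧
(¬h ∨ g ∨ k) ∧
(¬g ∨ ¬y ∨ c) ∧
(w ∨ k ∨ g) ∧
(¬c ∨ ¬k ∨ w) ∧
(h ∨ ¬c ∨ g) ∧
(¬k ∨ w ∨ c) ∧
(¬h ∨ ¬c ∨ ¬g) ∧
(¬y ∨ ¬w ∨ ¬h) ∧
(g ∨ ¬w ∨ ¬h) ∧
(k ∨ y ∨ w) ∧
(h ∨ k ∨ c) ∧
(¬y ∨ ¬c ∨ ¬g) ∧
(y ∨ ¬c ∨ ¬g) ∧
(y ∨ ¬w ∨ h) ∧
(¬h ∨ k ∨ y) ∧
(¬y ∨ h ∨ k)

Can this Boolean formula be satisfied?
Yes

Yes, the formula is satisfiable.

One satisfying assignment is: g=False, c=False, y=True, k=True, h=False, w=True

Verification: With this assignment, all 30 clauses evaluate to true.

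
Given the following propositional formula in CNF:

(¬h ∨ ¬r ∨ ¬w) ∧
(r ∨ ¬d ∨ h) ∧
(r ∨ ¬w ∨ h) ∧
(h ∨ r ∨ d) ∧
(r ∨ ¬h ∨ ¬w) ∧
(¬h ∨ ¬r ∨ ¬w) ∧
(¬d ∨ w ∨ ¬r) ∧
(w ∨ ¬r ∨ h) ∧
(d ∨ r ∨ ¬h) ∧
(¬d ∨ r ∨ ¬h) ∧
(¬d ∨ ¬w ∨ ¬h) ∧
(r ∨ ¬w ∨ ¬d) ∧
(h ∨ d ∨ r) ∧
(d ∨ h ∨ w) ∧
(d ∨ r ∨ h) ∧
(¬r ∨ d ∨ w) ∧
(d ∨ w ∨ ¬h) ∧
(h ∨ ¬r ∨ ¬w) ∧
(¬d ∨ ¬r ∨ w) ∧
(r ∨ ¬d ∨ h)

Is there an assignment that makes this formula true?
No

No, the formula is not satisfiable.

No assignment of truth values to the variables can make all 20 clauses true simultaneously.

The formula is UNSAT (unsatisfiable).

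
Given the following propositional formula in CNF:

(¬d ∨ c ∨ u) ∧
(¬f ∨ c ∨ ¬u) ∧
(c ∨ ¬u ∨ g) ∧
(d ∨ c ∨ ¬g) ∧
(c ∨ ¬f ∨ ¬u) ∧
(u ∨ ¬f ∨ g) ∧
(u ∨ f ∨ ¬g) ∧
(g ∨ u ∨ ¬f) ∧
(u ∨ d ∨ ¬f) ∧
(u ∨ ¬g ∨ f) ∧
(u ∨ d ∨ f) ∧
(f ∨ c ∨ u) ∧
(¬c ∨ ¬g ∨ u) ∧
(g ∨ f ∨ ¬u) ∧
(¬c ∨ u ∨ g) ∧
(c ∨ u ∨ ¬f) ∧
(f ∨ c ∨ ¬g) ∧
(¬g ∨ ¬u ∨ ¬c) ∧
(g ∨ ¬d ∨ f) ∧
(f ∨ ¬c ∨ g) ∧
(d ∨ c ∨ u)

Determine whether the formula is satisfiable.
Yes

Yes, the formula is satisfiable.

One satisfying assignment is: c=True, d=False, u=True, g=False, f=True

Verification: With this assignment, all 21 clauses evaluate to true.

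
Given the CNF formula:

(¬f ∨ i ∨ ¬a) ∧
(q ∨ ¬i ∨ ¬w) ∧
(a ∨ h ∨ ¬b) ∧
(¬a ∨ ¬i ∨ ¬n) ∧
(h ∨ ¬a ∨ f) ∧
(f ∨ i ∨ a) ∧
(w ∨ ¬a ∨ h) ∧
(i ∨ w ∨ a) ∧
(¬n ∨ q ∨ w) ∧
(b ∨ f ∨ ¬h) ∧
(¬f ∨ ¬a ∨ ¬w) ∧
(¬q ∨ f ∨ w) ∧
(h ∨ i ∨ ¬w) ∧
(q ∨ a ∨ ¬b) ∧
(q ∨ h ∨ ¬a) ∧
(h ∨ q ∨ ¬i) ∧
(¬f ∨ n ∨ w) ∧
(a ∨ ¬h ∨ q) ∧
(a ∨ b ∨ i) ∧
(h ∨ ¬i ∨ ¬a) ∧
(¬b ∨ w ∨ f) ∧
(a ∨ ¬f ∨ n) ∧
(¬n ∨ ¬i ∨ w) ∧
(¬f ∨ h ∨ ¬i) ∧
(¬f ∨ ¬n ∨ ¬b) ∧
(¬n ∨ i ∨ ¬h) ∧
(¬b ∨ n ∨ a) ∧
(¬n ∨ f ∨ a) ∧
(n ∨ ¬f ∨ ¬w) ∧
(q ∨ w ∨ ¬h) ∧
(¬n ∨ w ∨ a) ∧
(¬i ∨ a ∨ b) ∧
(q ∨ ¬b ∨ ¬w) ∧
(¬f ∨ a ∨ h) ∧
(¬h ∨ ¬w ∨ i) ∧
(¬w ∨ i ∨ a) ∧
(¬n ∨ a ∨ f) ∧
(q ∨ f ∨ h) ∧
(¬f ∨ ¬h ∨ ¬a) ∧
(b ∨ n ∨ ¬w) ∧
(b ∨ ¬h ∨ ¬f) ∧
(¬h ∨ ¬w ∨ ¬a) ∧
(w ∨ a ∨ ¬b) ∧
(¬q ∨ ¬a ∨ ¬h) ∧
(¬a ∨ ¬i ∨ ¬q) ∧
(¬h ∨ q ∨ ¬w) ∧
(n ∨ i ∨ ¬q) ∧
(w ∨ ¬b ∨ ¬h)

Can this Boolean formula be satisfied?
No

No, the formula is not satisfiable.

No assignment of truth values to the variables can make all 48 clauses true simultaneously.

The formula is UNSAT (unsatisfiable).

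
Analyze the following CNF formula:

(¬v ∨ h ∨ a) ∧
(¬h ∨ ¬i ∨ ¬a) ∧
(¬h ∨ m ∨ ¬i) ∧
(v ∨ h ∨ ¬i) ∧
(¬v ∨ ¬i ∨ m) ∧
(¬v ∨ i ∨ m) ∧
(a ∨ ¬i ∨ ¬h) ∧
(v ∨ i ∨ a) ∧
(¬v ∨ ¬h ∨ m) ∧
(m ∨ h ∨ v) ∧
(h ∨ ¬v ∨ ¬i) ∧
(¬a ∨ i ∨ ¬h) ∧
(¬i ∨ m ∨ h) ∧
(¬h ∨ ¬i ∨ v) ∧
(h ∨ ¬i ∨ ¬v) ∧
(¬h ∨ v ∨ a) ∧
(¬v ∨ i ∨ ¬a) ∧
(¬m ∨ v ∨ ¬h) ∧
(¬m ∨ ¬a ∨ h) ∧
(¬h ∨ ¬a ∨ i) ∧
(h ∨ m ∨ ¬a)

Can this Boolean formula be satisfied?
Yes

Yes, the formula is satisfiable.

One satisfying assignment is: v=True, h=True, i=False, a=False, m=True

Verification: With this assignment, all 21 clauses evaluate to true.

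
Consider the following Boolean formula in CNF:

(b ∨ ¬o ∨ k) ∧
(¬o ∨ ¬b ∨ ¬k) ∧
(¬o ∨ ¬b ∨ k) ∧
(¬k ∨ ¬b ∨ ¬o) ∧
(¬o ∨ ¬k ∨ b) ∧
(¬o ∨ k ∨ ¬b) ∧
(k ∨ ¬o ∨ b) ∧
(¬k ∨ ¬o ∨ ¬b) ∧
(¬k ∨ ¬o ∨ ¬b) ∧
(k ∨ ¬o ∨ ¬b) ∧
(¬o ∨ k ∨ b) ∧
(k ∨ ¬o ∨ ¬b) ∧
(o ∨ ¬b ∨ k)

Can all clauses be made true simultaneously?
Yes

Yes, the formula is satisfiable.

One satisfying assignment is: k=False, b=False, o=False

Verification: With this assignment, all 13 clauses evaluate to true.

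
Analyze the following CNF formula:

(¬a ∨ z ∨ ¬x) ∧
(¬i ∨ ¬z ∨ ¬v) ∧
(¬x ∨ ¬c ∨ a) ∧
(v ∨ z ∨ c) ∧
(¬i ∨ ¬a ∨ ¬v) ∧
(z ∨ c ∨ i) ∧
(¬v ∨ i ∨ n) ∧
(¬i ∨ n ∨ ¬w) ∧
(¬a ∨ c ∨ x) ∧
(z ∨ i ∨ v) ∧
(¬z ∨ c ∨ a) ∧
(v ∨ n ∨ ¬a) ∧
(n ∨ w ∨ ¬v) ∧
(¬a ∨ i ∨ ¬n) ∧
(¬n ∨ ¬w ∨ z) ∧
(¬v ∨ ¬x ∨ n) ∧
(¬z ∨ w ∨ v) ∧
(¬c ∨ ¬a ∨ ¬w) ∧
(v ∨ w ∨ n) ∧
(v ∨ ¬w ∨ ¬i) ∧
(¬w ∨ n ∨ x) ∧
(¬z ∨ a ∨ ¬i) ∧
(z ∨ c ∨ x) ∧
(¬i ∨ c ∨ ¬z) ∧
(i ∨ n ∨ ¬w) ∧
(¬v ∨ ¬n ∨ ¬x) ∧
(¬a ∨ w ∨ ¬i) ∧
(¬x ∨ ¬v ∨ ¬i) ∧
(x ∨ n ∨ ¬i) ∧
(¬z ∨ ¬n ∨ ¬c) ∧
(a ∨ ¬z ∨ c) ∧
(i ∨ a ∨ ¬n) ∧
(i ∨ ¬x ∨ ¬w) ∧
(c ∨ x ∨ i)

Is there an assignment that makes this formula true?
Yes

Yes, the formula is satisfiable.

One satisfying assignment is: a=False, z=False, w=False, x=False, v=False, n=True, i=True, c=True

Verification: With this assignment, all 34 clauses evaluate to true.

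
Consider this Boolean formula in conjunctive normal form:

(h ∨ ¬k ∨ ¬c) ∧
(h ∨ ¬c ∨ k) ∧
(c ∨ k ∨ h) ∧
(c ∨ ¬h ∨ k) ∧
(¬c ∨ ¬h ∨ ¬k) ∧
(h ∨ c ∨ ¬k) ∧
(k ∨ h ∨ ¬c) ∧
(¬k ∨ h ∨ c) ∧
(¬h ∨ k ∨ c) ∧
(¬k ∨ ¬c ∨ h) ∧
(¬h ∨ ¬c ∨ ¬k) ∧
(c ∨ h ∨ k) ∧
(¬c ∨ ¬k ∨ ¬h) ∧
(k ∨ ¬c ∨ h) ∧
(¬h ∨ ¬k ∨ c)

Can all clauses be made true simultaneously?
Yes

Yes, the formula is satisfiable.

One satisfying assignment is: k=False, c=True, h=True

Verification: With this assignment, all 15 clauses evaluate to true.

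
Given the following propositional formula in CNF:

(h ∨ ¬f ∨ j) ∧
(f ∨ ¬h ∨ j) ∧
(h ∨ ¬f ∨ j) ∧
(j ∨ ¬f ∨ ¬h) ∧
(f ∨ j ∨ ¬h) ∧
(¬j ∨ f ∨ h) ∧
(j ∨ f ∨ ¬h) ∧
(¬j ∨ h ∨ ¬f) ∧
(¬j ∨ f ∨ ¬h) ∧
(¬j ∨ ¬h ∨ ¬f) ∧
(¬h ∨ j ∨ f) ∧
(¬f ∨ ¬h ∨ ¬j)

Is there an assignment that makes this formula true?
Yes

Yes, the formula is satisfiable.

One satisfying assignment is: h=False, f=False, j=False

Verification: With this assignment, all 12 clauses evaluate to true.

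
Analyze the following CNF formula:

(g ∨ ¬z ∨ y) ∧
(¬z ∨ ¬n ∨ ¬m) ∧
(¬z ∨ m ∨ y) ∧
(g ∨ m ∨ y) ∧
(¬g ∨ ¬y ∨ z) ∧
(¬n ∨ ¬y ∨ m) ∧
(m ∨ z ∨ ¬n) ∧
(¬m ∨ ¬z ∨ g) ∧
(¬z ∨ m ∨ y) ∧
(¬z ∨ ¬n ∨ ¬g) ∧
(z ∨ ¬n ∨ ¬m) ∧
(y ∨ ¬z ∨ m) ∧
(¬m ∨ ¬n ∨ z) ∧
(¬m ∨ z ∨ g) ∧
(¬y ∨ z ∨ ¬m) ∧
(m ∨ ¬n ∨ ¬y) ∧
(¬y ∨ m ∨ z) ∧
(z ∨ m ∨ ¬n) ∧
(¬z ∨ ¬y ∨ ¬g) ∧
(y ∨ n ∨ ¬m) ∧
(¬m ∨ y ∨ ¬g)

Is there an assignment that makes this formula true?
Yes

Yes, the formula is satisfiable.

One satisfying assignment is: y=False, m=False, z=False, g=True, n=False

Verification: With this assignment, all 21 clauses evaluate to true.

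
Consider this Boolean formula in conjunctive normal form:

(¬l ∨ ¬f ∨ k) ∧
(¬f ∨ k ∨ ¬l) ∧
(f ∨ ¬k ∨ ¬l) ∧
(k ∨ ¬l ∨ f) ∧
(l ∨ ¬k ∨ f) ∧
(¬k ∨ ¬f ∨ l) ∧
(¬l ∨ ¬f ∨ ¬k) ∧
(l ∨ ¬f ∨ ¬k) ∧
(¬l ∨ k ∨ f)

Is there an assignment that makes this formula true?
Yes

Yes, the formula is satisfiable.

One satisfying assignment is: l=False, k=False, f=False

Verification: With this assignment, all 9 clauses evaluate to true.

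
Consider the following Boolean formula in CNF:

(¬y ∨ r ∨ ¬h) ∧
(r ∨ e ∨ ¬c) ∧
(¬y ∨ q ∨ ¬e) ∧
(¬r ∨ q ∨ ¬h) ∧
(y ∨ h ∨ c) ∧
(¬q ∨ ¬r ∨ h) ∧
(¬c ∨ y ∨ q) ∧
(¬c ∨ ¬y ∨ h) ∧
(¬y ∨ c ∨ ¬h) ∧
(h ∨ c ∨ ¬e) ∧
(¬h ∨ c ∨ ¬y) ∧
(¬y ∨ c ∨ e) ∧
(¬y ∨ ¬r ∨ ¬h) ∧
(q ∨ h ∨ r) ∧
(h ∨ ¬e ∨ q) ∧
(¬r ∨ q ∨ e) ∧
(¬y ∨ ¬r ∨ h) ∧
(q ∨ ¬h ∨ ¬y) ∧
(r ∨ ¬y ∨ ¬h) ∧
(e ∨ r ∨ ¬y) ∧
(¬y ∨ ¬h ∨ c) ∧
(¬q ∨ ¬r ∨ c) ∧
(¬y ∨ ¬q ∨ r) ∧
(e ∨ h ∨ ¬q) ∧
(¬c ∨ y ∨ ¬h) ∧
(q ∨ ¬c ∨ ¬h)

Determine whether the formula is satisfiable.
Yes

Yes, the formula is satisfiable.

One satisfying assignment is: h=True, q=False, r=False, c=False, e=False, y=False

Verification: With this assignment, all 26 clauses evaluate to true.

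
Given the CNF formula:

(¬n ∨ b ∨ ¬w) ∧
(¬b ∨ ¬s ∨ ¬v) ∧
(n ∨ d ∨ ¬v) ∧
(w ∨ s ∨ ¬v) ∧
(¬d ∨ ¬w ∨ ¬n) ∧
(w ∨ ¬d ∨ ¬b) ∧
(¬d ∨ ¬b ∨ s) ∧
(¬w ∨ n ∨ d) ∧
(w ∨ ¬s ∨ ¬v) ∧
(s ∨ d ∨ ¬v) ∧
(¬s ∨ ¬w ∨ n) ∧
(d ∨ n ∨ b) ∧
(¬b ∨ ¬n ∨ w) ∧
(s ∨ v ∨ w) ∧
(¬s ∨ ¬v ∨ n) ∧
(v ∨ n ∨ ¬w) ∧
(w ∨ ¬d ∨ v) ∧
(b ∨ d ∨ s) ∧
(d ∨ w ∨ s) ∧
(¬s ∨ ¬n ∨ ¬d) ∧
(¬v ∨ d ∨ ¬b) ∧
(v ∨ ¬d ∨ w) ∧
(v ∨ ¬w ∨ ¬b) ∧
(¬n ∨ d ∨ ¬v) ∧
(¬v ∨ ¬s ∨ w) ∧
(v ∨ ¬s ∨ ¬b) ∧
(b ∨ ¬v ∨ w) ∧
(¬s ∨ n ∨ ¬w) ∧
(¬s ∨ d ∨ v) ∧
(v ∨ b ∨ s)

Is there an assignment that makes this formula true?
Yes

Yes, the formula is satisfiable.

One satisfying assignment is: w=True, n=False, s=False, v=True, b=False, d=True

Verification: With this assignment, all 30 clauses evaluate to true.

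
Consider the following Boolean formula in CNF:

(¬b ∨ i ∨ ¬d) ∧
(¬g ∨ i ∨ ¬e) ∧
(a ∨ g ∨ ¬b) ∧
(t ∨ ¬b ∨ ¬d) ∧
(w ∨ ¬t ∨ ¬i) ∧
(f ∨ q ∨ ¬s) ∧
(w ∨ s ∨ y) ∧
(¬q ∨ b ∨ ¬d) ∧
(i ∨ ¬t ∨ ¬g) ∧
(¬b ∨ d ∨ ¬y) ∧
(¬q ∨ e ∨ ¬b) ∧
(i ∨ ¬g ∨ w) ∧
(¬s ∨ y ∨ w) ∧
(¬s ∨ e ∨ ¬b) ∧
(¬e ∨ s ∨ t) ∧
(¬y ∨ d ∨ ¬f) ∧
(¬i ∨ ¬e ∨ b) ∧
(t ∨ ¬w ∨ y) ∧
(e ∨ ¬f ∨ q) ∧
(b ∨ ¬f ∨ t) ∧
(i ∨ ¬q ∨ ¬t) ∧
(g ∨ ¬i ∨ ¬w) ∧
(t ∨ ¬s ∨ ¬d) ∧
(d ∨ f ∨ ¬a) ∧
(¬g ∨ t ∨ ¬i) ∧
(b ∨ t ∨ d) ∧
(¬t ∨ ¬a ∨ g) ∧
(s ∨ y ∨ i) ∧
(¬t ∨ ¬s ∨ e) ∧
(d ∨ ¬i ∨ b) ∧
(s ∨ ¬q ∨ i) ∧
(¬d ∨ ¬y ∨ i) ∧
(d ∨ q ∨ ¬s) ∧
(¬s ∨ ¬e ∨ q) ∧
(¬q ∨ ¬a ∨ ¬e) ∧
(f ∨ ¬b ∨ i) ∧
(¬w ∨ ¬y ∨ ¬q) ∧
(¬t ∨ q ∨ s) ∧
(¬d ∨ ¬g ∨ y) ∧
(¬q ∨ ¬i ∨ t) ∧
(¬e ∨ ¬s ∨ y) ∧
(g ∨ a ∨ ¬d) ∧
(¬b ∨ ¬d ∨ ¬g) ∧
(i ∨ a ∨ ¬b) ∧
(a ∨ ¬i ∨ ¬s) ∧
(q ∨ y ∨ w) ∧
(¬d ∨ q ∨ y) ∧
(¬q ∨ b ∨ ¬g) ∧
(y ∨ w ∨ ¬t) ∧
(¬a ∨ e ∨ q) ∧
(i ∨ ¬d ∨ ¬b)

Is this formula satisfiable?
Yes

Yes, the formula is satisfiable.

One satisfying assignment is: y=False, a=False, t=True, b=True, g=True, w=True, f=False, e=True, s=False, i=True, d=False, q=True

Verification: With this assignment, all 51 clauses evaluate to true.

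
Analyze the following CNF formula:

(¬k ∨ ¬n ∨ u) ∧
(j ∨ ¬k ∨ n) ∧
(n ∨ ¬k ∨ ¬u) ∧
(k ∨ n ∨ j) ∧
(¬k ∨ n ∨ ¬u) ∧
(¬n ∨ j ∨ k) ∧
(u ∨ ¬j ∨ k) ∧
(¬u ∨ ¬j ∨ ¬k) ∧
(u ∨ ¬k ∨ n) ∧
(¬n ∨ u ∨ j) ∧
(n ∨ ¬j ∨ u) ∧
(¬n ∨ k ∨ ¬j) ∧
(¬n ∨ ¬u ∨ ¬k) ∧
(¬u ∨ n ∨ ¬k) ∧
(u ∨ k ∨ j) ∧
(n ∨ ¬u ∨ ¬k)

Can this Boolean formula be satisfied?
Yes

Yes, the formula is satisfiable.

One satisfying assignment is: n=False, j=True, u=True, k=False

Verification: With this assignment, all 16 clauses evaluate to true.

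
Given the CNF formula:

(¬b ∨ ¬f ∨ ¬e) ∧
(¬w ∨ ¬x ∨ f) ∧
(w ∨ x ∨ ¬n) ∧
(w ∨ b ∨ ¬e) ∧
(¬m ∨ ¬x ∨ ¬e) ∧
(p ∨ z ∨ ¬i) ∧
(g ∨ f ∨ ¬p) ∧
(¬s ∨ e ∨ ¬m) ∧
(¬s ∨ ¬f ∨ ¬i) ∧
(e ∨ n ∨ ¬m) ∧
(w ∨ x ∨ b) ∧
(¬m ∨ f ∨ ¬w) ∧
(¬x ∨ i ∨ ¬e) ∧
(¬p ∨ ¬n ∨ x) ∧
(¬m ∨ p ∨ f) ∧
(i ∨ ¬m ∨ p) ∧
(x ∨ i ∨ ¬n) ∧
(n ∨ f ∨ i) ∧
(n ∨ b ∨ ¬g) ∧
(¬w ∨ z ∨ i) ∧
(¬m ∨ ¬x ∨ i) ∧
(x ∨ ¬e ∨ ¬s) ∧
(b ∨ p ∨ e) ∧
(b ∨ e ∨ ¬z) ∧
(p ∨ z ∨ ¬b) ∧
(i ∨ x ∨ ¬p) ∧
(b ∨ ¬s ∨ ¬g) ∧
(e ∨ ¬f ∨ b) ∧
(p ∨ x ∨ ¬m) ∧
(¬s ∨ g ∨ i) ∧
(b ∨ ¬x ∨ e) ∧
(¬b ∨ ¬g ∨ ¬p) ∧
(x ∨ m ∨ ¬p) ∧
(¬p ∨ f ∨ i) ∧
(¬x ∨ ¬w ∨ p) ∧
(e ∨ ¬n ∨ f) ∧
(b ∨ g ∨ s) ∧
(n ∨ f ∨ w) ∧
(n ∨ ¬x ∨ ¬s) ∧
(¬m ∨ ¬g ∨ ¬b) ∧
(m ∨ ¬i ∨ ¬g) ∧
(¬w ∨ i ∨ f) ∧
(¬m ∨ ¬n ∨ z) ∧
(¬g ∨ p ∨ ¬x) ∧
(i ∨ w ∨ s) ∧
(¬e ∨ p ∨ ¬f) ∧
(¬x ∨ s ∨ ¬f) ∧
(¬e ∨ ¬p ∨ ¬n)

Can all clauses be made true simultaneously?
Yes

Yes, the formula is satisfiable.

One satisfying assignment is: i=False, z=True, m=False, g=False, f=True, p=False, x=False, s=False, w=True, e=False, n=False, b=True

Verification: With this assignment, all 48 clauses evaluate to true.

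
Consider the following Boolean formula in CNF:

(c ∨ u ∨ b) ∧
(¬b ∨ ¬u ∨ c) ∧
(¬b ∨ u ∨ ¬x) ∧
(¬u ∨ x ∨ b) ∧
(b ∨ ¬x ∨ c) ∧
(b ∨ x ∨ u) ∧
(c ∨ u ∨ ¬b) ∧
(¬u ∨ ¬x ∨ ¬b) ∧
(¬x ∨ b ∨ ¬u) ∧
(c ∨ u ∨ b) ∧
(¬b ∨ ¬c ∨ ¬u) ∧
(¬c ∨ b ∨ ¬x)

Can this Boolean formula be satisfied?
Yes

Yes, the formula is satisfiable.

One satisfying assignment is: x=False, u=False, c=True, b=True

Verification: With this assignment, all 12 clauses evaluate to true.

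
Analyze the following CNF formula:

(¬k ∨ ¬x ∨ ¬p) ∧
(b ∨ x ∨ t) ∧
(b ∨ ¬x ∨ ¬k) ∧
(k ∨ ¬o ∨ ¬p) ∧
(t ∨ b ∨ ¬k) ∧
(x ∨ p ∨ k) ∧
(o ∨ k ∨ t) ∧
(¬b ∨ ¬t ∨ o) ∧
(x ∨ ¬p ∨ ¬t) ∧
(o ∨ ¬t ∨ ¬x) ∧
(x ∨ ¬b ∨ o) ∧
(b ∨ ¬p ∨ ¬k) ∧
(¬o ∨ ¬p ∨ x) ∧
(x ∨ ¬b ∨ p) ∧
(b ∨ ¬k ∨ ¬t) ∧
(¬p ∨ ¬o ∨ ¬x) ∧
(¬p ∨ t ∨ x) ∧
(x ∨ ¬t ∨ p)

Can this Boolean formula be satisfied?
Yes

Yes, the formula is satisfiable.

One satisfying assignment is: b=False, o=True, p=False, k=False, t=True, x=True

Verification: With this assignment, all 18 clauses evaluate to true.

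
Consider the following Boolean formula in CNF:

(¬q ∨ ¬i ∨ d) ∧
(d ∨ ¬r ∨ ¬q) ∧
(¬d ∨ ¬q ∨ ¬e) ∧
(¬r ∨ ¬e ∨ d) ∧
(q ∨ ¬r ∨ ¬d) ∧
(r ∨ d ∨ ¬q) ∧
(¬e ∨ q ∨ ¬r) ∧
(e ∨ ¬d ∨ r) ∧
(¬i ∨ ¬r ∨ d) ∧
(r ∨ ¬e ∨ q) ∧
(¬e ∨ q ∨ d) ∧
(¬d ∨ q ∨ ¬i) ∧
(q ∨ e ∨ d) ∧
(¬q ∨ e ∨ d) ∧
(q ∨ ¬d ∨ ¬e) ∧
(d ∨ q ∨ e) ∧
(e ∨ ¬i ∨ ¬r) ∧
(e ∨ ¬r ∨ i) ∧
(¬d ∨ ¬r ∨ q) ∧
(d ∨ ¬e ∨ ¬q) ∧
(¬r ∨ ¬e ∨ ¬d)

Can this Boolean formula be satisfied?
No

No, the formula is not satisfiable.

No assignment of truth values to the variables can make all 21 clauses true simultaneously.

The formula is UNSAT (unsatisfiable).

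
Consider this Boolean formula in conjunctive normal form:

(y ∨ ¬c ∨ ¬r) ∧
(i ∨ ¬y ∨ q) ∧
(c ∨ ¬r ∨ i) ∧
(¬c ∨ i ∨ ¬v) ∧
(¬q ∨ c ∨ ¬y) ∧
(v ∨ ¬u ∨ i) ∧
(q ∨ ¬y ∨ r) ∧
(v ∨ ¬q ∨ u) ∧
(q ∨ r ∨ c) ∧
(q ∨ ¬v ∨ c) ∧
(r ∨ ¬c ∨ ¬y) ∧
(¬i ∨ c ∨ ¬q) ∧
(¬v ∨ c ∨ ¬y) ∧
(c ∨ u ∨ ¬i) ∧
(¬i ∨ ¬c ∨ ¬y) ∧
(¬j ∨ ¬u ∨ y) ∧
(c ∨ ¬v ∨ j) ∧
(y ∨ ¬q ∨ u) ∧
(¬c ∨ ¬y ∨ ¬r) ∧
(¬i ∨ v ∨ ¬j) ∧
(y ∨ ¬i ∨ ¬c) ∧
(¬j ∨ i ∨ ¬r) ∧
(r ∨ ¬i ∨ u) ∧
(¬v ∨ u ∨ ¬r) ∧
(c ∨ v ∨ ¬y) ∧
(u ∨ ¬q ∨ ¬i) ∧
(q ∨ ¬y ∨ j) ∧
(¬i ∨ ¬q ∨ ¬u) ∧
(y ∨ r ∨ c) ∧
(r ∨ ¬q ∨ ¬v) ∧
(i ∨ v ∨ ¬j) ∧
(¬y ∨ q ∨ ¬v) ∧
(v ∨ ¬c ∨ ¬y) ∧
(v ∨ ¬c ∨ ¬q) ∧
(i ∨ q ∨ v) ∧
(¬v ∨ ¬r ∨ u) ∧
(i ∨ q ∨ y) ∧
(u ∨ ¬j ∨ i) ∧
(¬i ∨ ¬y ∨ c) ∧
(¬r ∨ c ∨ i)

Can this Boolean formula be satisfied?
Yes

Yes, the formula is satisfiable.

One satisfying assignment is: u=True, r=True, y=False, c=False, j=False, i=True, q=False, v=False

Verification: With this assignment, all 40 clauses evaluate to true.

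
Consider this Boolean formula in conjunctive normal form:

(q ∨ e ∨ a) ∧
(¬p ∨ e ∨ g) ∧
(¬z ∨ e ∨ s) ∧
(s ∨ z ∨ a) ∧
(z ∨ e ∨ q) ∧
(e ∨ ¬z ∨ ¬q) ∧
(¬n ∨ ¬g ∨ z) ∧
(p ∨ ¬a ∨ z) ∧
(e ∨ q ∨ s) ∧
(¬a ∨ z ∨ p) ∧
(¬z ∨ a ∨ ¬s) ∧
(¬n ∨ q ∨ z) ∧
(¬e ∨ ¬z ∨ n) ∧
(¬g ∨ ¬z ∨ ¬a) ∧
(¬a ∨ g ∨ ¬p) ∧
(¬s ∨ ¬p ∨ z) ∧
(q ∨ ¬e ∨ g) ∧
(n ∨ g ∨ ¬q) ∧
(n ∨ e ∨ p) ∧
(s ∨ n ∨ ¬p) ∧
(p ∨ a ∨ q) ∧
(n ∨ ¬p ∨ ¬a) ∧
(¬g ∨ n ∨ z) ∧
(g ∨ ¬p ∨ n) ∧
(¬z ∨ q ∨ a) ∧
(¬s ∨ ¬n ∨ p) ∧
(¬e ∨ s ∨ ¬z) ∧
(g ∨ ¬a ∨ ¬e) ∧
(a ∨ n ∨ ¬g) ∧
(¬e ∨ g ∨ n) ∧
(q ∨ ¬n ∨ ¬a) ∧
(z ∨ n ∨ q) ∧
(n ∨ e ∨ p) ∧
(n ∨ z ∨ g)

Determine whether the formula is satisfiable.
No

No, the formula is not satisfiable.

No assignment of truth values to the variables can make all 34 clauses true simultaneously.

The formula is UNSAT (unsatisfiable).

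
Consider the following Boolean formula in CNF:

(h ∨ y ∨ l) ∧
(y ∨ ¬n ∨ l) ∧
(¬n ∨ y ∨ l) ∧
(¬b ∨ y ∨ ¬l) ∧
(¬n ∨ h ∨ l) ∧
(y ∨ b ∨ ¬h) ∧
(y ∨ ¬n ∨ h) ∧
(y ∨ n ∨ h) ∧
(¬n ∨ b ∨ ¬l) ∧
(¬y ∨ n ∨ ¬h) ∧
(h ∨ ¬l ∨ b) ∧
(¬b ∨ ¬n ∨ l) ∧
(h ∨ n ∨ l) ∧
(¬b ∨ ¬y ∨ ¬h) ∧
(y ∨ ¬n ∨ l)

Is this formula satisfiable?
Yes

Yes, the formula is satisfiable.

One satisfying assignment is: h=True, l=False, y=True, n=True, b=False

Verification: With this assignment, all 15 clauses evaluate to true.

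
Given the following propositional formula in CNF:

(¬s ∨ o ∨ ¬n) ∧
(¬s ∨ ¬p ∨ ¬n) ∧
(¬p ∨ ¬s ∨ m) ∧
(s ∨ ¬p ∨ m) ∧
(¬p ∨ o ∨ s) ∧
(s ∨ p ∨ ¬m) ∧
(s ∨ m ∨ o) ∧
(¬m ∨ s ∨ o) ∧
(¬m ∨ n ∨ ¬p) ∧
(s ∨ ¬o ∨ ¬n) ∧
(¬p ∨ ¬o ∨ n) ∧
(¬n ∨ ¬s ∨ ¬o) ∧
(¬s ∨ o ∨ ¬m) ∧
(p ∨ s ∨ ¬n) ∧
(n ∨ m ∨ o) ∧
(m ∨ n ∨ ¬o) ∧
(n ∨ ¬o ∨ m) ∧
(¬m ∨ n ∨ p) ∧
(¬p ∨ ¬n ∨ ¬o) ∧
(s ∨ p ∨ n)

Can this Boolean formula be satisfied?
No

No, the formula is not satisfiable.

No assignment of truth values to the variables can make all 20 clauses true simultaneously.

The formula is UNSAT (unsatisfiable).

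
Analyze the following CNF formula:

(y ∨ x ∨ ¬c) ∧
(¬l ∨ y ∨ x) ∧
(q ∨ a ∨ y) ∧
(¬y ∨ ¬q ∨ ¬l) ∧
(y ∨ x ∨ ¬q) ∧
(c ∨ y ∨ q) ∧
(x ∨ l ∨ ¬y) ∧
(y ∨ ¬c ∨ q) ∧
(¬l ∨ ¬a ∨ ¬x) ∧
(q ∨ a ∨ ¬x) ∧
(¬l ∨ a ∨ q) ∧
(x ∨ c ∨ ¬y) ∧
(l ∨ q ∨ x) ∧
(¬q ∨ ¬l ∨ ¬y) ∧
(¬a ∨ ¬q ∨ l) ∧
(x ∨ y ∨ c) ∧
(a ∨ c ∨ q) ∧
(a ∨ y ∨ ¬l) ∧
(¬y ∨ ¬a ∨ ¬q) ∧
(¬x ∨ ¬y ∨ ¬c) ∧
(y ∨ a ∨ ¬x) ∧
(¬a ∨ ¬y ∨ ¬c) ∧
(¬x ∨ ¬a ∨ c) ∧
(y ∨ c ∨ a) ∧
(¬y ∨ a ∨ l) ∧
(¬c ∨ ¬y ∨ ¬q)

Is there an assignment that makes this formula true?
No

No, the formula is not satisfiable.

No assignment of truth values to the variables can make all 26 clauses true simultaneously.

The formula is UNSAT (unsatisfiable).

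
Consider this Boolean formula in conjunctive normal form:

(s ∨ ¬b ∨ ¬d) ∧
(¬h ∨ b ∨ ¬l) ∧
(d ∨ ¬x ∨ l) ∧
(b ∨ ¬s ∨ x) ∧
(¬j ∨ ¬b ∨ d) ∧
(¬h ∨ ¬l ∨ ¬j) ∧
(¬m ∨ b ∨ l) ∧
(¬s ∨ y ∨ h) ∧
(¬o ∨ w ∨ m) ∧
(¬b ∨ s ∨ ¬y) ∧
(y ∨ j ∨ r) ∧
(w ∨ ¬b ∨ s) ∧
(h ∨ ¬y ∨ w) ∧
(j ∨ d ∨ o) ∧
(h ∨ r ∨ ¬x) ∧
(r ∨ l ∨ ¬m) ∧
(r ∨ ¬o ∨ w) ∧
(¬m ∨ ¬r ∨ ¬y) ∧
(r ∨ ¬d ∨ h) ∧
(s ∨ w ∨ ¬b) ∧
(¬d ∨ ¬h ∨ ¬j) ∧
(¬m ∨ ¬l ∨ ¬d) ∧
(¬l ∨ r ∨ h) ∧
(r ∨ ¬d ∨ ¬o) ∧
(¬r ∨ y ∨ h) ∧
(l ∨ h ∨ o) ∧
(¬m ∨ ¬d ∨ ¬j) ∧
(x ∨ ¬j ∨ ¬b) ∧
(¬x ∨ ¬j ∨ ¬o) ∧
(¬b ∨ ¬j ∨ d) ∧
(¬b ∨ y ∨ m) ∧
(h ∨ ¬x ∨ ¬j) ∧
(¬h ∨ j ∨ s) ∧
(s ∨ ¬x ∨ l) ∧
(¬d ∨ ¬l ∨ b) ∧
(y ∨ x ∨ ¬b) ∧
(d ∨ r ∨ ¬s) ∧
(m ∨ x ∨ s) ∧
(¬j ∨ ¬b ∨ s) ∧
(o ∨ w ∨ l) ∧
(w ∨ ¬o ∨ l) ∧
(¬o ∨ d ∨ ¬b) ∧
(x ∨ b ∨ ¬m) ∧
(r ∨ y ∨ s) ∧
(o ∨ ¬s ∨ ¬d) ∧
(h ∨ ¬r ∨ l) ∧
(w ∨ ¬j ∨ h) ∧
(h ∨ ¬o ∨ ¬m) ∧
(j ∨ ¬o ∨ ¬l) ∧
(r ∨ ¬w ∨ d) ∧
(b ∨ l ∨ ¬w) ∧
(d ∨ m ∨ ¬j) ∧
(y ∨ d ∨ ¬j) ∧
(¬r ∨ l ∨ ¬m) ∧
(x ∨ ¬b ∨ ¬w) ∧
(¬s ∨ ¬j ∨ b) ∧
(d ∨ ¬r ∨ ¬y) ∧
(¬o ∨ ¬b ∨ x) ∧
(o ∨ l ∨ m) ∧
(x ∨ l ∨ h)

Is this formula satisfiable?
Yes

Yes, the formula is satisfiable.

One satisfying assignment is: h=True, m=False, w=True, b=True, r=True, x=True, j=False, d=True, l=False, o=True, s=True, y=True

Verification: With this assignment, all 60 clauses evaluate to true.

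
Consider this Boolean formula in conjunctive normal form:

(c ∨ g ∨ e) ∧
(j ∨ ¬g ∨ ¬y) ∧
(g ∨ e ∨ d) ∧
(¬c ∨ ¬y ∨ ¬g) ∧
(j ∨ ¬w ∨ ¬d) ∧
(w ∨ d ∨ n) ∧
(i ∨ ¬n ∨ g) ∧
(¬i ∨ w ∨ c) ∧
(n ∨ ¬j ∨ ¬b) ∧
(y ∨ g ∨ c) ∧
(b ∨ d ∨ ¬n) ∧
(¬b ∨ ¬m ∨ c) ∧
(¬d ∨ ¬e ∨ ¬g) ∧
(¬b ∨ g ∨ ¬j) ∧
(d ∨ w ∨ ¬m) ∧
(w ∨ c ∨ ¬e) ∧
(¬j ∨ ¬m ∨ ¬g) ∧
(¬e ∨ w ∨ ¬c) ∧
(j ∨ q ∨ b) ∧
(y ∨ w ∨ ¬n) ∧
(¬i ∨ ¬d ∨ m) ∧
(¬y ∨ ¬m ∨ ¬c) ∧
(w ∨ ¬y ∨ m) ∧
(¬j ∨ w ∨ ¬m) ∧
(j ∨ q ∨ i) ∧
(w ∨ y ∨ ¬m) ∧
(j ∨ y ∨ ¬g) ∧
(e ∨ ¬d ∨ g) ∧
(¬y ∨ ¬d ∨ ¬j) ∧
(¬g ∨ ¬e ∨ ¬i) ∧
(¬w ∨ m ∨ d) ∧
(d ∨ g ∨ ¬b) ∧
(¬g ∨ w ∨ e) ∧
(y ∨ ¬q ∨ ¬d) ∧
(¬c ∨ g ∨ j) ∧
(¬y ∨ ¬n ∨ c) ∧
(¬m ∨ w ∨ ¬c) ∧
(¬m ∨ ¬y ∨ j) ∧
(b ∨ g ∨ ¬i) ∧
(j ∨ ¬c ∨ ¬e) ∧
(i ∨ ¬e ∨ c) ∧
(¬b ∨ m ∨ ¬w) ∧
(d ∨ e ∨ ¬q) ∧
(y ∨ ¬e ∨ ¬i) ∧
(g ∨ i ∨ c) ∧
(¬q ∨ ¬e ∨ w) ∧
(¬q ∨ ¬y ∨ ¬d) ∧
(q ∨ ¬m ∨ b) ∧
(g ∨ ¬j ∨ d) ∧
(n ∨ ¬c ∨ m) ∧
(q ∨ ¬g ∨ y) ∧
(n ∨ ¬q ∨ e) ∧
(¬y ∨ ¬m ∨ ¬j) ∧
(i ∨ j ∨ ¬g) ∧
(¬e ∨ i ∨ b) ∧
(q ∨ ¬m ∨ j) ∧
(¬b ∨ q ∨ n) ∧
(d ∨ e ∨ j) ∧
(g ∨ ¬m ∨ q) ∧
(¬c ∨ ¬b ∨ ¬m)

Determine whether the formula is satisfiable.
No

No, the formula is not satisfiable.

No assignment of truth values to the variables can make all 60 clauses true simultaneously.

The formula is UNSAT (unsatisfiable).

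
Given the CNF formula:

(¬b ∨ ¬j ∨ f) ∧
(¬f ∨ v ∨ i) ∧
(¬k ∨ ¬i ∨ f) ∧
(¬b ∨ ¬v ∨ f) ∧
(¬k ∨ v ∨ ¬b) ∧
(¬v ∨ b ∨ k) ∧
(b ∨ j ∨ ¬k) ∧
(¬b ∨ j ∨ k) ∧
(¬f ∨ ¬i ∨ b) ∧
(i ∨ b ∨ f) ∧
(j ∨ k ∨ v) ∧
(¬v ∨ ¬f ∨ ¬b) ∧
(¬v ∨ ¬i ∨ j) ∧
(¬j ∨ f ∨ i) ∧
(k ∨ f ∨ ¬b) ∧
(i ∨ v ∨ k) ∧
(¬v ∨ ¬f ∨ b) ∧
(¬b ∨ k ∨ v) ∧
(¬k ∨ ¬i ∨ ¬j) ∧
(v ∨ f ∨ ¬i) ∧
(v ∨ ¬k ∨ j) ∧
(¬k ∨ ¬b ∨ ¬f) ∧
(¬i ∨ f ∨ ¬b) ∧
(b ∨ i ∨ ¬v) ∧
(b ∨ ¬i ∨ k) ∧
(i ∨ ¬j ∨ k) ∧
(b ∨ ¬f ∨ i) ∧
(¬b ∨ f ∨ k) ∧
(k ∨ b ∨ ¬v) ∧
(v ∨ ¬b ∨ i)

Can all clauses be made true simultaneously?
No

No, the formula is not satisfiable.

No assignment of truth values to the variables can make all 30 clauses true simultaneously.

The formula is UNSAT (unsatisfiable).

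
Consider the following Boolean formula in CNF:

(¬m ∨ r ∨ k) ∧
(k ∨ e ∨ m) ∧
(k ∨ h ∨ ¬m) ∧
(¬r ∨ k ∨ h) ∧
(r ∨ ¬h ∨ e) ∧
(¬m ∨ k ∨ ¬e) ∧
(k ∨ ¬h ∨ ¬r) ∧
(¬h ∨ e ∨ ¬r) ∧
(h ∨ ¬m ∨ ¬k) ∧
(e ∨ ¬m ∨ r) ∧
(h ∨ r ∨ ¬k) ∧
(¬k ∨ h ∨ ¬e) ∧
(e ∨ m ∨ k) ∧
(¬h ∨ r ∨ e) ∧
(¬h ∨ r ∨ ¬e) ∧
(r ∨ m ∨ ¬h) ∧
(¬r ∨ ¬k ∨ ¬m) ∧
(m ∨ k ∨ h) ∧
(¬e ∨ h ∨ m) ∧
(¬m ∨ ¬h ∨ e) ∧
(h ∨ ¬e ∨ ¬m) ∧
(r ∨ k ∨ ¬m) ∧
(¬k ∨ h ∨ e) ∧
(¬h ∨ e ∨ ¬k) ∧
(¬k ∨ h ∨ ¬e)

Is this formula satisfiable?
Yes

Yes, the formula is satisfiable.

One satisfying assignment is: r=True, k=True, h=True, m=False, e=True

Verification: With this assignment, all 25 clauses evaluate to true.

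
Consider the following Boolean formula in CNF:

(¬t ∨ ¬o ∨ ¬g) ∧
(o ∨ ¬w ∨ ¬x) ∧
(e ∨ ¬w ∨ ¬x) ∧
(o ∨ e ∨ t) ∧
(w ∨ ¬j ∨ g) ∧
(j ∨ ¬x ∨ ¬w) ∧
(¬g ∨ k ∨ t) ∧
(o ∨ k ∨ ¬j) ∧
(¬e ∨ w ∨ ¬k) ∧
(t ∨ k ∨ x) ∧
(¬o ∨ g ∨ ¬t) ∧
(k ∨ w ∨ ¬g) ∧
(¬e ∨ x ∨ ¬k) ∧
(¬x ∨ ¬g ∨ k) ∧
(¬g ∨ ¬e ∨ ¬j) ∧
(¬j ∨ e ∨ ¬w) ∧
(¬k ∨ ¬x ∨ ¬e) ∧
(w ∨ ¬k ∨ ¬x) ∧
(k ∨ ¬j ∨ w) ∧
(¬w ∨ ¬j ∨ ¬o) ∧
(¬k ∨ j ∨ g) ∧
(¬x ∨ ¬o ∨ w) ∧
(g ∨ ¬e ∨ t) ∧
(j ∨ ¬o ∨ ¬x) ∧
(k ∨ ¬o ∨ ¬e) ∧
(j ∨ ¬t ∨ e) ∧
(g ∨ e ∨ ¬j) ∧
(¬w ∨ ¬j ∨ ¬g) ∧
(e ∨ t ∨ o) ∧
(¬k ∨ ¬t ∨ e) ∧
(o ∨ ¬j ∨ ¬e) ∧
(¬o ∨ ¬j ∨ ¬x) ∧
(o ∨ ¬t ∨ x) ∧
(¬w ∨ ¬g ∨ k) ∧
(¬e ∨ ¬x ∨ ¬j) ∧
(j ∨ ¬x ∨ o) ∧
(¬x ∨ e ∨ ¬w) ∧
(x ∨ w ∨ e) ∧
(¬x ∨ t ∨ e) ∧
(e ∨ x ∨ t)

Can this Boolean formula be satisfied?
No

No, the formula is not satisfiable.

No assignment of truth values to the variables can make all 40 clauses true simultaneously.

The formula is UNSAT (unsatisfiable).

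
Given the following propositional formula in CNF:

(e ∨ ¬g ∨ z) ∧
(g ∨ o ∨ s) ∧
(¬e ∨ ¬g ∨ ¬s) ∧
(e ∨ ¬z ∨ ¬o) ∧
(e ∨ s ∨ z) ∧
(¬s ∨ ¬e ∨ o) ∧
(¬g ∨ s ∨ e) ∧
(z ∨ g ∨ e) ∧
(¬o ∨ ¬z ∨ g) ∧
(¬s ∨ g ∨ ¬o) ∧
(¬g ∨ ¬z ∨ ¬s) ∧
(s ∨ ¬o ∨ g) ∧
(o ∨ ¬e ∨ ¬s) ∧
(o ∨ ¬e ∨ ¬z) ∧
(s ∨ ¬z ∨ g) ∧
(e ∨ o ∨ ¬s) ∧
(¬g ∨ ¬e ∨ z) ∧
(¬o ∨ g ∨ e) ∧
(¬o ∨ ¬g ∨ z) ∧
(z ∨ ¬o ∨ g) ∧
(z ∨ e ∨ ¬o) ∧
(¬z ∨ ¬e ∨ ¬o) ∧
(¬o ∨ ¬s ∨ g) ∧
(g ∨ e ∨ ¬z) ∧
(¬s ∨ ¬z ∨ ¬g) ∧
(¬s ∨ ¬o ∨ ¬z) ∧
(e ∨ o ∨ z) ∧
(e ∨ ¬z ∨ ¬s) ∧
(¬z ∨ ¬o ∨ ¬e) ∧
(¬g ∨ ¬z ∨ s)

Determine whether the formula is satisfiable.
No

No, the formula is not satisfiable.

No assignment of truth values to the variables can make all 30 clauses true simultaneously.

The formula is UNSAT (unsatisfiable).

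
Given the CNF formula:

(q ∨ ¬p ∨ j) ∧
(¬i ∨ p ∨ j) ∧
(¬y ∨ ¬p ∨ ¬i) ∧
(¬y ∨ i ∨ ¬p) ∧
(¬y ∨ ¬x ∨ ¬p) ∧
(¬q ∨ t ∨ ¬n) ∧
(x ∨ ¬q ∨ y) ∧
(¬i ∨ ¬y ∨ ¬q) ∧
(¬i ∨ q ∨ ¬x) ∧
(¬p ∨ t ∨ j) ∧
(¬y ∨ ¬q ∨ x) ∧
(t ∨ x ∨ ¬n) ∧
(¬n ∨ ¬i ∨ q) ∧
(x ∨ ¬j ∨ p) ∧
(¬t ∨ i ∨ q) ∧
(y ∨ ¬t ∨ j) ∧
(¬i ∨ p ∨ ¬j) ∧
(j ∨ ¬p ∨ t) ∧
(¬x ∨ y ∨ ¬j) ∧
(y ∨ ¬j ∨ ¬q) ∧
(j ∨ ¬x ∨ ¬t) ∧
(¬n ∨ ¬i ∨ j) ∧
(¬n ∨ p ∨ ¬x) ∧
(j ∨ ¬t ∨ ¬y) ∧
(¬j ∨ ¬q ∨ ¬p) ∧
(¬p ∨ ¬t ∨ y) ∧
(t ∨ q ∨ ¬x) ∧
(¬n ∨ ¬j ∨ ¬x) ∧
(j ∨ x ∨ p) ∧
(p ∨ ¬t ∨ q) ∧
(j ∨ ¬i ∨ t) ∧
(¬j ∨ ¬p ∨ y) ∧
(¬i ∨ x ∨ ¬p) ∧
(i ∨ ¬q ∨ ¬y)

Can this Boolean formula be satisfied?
Yes

Yes, the formula is satisfiable.

One satisfying assignment is: q=True, x=True, y=False, p=False, j=False, n=False, i=False, t=False

Verification: With this assignment, all 34 clauses evaluate to true.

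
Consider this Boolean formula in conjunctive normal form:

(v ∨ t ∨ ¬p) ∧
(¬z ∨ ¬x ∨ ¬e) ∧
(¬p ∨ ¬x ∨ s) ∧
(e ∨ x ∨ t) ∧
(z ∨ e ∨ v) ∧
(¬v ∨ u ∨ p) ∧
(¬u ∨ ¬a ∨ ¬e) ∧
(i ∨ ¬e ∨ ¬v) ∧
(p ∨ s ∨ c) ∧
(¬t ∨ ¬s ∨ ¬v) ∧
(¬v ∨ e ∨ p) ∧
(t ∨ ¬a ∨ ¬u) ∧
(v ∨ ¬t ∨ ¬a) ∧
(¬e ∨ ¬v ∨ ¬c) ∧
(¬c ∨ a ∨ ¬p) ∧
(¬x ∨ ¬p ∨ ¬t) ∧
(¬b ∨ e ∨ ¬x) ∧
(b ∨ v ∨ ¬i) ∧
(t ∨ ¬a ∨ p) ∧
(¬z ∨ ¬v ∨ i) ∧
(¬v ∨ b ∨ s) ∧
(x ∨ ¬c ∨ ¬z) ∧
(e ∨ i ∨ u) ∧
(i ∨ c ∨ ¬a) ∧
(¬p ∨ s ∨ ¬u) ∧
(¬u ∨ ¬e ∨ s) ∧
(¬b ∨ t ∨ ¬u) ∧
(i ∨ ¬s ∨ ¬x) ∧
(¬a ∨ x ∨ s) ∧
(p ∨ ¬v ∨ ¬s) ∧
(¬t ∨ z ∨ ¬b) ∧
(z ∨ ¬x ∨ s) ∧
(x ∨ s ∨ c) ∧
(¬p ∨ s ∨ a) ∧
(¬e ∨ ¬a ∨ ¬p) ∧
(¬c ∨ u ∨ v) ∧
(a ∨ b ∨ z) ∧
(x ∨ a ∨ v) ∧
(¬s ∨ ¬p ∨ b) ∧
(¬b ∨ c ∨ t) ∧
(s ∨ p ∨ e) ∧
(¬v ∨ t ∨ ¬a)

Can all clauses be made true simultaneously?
No

No, the formula is not satisfiable.

No assignment of truth values to the variables can make all 42 clauses true simultaneously.

The formula is UNSAT (unsatisfiable).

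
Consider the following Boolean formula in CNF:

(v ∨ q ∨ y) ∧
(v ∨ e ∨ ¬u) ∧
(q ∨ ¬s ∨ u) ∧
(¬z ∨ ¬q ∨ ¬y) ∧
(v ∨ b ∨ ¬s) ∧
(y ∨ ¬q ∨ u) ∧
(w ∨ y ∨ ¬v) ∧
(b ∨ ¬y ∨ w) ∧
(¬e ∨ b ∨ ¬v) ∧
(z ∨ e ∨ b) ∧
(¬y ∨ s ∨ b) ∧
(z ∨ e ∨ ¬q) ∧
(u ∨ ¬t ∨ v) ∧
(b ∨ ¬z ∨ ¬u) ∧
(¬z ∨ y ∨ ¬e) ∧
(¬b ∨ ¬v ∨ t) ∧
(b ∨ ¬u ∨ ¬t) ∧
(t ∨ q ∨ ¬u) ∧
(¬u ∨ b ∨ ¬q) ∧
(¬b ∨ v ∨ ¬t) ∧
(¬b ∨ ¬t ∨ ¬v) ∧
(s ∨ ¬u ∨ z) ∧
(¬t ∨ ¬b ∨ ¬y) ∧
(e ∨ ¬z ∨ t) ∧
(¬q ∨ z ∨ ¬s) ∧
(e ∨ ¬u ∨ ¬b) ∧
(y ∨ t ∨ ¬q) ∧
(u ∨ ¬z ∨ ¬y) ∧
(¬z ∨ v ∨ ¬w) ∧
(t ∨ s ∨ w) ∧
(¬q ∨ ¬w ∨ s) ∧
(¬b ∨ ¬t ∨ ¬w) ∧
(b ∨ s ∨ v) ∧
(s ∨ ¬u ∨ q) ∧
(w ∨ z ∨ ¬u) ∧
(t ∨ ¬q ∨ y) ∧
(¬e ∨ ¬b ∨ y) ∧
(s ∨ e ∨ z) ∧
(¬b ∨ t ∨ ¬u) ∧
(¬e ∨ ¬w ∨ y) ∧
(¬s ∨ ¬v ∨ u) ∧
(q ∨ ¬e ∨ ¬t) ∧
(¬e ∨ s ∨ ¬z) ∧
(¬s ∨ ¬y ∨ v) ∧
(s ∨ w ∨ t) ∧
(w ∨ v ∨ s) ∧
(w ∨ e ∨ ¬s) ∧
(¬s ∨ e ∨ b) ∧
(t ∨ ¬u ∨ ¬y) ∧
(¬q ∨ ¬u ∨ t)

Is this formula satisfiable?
Yes

Yes, the formula is satisfiable.

One satisfying assignment is: b=False, z=True, v=True, w=True, q=False, u=False, e=False, t=True, y=False, s=False

Verification: With this assignment, all 50 clauses evaluate to true.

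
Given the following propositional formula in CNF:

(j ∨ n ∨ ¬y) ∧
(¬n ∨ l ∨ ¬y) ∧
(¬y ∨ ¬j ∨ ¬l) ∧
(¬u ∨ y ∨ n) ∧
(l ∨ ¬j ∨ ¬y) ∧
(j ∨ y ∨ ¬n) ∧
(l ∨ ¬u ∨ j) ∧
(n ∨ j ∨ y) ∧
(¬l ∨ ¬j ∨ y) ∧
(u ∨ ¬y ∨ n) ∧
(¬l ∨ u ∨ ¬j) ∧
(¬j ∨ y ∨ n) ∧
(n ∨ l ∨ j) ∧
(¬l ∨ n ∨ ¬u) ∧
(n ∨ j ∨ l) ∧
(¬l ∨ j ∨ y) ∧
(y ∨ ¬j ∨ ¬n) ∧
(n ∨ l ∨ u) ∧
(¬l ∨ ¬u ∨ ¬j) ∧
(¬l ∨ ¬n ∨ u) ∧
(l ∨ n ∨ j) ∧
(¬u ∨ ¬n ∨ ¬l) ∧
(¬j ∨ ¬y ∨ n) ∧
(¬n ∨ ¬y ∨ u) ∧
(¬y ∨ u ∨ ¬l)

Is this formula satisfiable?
No

No, the formula is not satisfiable.

No assignment of truth values to the variables can make all 25 clauses true simultaneously.

The formula is UNSAT (unsatisfiable).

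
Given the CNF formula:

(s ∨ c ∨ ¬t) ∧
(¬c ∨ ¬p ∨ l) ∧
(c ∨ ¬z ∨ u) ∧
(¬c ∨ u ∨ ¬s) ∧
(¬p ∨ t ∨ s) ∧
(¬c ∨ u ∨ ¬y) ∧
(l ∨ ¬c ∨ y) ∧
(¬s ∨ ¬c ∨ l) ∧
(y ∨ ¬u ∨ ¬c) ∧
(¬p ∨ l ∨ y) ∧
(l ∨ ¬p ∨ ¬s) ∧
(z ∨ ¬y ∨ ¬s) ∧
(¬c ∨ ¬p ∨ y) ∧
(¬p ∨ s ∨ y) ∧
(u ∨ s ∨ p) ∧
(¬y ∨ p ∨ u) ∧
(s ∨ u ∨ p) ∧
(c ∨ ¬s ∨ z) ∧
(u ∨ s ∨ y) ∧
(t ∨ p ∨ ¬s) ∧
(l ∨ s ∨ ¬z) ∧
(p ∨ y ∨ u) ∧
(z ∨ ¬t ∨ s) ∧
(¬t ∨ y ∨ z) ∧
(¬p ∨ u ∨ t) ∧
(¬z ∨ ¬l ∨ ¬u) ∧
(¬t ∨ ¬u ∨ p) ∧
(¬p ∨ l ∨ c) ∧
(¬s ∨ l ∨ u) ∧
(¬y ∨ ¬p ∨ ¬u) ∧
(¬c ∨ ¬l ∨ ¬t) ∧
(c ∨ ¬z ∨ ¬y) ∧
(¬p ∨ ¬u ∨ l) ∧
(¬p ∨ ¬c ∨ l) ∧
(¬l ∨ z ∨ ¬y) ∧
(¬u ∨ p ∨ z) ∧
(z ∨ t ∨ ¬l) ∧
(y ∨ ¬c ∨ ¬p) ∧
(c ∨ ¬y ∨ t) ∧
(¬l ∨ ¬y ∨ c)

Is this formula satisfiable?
No

No, the formula is not satisfiable.

No assignment of truth values to the variables can make all 40 clauses true simultaneously.

The formula is UNSAT (unsatisfiable).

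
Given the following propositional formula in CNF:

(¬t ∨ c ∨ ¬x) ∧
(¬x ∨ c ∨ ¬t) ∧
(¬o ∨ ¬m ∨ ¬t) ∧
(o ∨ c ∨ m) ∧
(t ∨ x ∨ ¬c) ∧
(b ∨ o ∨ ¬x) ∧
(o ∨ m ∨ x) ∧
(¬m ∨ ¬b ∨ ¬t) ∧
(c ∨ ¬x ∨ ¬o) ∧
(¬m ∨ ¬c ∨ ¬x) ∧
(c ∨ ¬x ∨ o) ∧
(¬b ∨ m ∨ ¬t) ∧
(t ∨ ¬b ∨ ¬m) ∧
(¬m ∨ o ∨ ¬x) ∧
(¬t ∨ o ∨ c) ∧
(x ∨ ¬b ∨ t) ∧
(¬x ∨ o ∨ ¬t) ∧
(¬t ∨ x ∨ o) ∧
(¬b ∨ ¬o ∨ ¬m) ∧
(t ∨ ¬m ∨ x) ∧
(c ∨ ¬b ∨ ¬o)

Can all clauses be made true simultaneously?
Yes

Yes, the formula is satisfiable.

One satisfying assignment is: t=False, x=True, m=False, b=True, c=True, o=False

Verification: With this assignment, all 21 clauses evaluate to true.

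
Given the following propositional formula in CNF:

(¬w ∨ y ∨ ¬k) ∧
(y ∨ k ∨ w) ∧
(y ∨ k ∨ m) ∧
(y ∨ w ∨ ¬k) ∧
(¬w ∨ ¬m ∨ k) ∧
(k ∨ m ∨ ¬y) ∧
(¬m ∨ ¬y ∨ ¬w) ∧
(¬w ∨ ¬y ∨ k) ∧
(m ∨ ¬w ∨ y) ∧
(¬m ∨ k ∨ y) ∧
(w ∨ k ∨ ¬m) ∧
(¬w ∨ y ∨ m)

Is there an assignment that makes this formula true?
Yes

Yes, the formula is satisfiable.

One satisfying assignment is: y=True, m=False, k=True, w=True

Verification: With this assignment, all 12 clauses evaluate to true.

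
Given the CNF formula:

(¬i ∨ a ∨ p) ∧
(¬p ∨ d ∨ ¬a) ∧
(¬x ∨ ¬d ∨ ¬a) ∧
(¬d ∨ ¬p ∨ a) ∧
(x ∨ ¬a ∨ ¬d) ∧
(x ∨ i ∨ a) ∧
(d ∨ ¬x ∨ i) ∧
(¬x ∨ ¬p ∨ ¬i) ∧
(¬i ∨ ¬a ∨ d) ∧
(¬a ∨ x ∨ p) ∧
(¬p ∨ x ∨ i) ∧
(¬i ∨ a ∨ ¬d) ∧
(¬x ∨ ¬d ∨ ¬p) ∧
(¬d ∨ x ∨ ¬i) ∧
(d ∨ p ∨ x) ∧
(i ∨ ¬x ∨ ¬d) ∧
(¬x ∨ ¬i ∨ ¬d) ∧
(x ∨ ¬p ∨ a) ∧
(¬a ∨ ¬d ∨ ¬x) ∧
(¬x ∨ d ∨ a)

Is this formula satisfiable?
No

No, the formula is not satisfiable.

No assignment of truth values to the variables can make all 20 clauses true simultaneously.

The formula is UNSAT (unsatisfiable).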